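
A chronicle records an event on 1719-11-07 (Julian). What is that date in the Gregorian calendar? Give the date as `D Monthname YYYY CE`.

18 November 1719 CE

At this point the Julian calendar is 11 days behind the Gregorian.
7 November 1719 Julian + 11 days → 18 November 1719 Gregorian.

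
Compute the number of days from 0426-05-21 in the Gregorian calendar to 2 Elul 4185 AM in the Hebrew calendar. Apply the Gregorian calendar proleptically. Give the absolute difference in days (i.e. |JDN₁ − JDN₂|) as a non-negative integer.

290

JDN of the first date = 1876794.
JDN of the second date = 1876504.
|1876504 − 1876794| = 290.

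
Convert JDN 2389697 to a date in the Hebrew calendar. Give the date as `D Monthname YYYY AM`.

JDN 2389697 is 1 September 1830 in the Gregorian calendar.
In the Hebrew calendar that day is 13 Elul 5590 AM.

13 Elul 5590 AM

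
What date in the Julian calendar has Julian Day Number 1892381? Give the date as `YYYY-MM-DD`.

JDN 1892381 is 22 January 469 in the proleptic Gregorian calendar.
In the Julian calendar that day is 0469-01-21.

0469-01-21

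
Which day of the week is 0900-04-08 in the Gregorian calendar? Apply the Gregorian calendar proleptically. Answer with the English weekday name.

Thursday

JDN 2049876 mod 7 = 3, and JDN 0 was a Monday, so this is a Thursday.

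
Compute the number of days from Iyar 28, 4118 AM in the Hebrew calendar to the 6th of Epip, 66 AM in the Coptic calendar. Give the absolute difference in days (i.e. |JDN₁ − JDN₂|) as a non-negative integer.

JDN of the first date = 1851961.
JDN of the second date = 1849076.
|1849076 − 1851961| = 2885.

2885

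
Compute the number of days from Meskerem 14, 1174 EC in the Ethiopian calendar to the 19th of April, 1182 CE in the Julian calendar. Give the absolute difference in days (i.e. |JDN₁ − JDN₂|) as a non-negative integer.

220

JDN of the first date = 2152672.
JDN of the second date = 2152892.
|2152892 − 2152672| = 220.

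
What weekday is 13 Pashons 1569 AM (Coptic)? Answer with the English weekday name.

In the Gregorian calendar this is 20 May 1853 (JDN 2397994).
JDN 2397994 mod 7 = 4, and JDN 0 was a Monday, so this is a Friday.

Friday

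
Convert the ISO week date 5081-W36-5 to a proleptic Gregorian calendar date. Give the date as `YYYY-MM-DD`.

5081-09-09

ISO week 1 of 5081 is the week containing the first Thursday of 5081.
Week 36, day 5 (Friday) lands on 5081-09-09.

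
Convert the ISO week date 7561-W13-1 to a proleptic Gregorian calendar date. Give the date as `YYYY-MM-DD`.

ISO week 1 of 7561 is the week containing the first Thursday of 7561.
Week 13, day 1 (Monday) lands on 7561-03-27.

7561-03-27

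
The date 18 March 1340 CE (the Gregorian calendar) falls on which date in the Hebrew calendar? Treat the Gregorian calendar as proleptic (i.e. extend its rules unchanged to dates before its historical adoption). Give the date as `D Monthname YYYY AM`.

Both dates share Julian Day Number 2210562; in the Hebrew calendar that is 10 Adar II 5100 AM.

10 Adar II 5100 AM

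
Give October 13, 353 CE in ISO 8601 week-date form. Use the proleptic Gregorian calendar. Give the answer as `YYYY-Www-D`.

0353-W42-2

The weekday is Tuesday (ISO weekday 2).
That Tuesday belongs to ISO week 42 of ISO year 353.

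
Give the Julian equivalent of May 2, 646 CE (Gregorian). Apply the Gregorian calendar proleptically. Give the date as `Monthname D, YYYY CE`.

The Julian–Gregorian offset here is 3 days (Julian trailing).
2 May 646 Gregorian − 3 days → 29 April 646 Julian.

April 29, 646 CE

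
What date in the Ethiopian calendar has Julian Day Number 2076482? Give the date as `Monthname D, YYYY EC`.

Yekatit 11, 965 EC

The proleptic Gregorian equivalent of JDN 2076482 is 10 February 973.
In the Ethiopian calendar that day is Yekatit 11, 965 EC.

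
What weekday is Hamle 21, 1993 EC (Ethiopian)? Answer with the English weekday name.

In the Gregorian calendar this is 28 July 2001 (JDN 2452119).
JDN 2452119 mod 7 = 5, and JDN 0 was a Monday, so this is a Saturday.

Saturday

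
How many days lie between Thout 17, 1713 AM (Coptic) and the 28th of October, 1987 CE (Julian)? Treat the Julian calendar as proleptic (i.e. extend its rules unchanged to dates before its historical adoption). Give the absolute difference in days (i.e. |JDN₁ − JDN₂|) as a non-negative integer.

3244

First date → JDN 2450354; second date → JDN 2447110.
The interval is |2450354 − 2447110| = 3244 days.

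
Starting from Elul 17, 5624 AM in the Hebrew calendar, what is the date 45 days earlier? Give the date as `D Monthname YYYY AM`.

2 Av 5624 AM

Counting 45 days back from JDN 2402133 reaches JDN 2402088, which is 2 Av 5624 AM.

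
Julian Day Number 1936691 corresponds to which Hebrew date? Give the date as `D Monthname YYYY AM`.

The proleptic Gregorian equivalent of JDN 1936691 is 18 May 590.
In the Hebrew calendar that day is 7 Sivan 4350 AM.

7 Sivan 4350 AM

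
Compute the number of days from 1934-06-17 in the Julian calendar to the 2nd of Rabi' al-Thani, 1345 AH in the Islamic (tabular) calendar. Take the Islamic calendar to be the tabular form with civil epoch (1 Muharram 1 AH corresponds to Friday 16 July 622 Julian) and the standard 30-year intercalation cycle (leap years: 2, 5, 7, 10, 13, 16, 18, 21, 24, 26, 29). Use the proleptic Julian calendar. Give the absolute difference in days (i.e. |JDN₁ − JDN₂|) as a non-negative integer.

2820

First date → JDN 2427619; second date → JDN 2424799.
The interval is |2427619 − 2424799| = 2820 days.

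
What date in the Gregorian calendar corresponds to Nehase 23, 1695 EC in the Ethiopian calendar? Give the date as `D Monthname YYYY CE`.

Both dates share Julian Day Number 2343306; in the Gregorian calendar that is 27 August 1703 CE.

27 August 1703 CE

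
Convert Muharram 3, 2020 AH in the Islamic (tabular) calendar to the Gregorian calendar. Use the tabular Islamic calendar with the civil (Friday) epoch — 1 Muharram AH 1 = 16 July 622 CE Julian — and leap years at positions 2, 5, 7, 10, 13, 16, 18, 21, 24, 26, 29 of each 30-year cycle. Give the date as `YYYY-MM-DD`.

2581-06-06

Both dates share Julian Day Number 2663908; in the Gregorian calendar that is 6 June 2581 CE.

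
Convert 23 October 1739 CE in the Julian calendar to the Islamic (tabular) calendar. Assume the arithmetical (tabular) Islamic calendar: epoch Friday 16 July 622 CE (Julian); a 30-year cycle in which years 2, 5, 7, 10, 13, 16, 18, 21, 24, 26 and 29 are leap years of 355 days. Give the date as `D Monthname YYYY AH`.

1 Sha'ban 1152 AH

Julian Day Number of the source date = 2356523.
Converting JDN 2356523 to the tabular Islamic calendar gives 1 Sha'ban 1152 AH.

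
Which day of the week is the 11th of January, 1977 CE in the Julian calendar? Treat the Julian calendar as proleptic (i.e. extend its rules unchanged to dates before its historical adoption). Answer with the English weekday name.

Monday

Equivalently 24 January 1977 Gregorian, JDN 2443168.
JDN 2443168 mod 7 = 0, and JDN 0 was a Monday, so this is a Monday.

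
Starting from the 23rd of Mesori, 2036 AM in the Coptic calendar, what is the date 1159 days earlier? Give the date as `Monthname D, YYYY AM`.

Paoni 20, 2033 AM

The starting date is JDN 2568666; 2568666 − 1159 = 2567507.
JDN 2567507 corresponds to Paoni 20, 2033 AM.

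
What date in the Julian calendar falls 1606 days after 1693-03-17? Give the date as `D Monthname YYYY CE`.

9 August 1697 CE

Counting 1606 days forward from JDN 2339502 reaches JDN 2341108, which is 9 August 1697 CE.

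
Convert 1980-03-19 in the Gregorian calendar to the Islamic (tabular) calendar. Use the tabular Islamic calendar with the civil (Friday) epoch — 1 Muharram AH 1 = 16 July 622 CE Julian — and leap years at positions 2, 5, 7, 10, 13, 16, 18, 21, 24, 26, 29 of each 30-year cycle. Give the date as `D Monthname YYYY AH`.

2 Jumada al-Awwal 1400 AH

Both dates share Julian Day Number 2444318; in the tabular Islamic calendar that is 2 Jumada al-Awwal 1400 AH.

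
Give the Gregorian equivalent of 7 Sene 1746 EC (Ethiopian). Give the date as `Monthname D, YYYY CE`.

June 12, 1754 CE

Both dates share Julian Day Number 2361858; in the Gregorian calendar that is 12 June 1754 CE.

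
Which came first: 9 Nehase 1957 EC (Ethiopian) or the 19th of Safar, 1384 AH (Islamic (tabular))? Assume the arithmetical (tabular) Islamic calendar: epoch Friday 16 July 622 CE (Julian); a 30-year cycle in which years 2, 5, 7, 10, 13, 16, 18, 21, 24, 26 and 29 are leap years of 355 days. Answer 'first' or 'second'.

second

The two dates have Julian Day Numbers 2438988 and 2438577 respectively.
Since 2438577 < 2438988, the second date comes first.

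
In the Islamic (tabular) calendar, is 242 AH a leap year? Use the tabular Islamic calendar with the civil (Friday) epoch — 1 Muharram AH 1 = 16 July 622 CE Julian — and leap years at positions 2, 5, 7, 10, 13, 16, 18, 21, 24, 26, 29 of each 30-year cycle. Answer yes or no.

yes

Year 242 AH is year 2 of its 30-year cycle; leap positions are 2, 5, 7, 10, 13, 16, 18, 21, 24, 26, 29, so it is a leap year (355 days).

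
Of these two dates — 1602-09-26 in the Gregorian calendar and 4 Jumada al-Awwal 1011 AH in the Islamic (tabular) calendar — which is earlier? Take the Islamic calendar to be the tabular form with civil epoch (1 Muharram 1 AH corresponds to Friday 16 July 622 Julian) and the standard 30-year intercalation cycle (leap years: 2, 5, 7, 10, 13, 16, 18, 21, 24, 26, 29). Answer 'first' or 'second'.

first

First date → JDN 2306447; second date → JDN 2306471.
JDN 2306447 < JDN 2306471, so the first date is earlier.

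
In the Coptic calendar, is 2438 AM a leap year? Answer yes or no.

no

2438 mod 4 = 2; in the Coptic calendar a year is leap when year mod 4 = 3, so it is a common year.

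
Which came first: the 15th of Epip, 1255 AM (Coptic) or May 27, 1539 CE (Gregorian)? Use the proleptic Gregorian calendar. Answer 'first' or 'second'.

second

Converting both to JDN: 2283367 vs 2283314; the smaller is the second.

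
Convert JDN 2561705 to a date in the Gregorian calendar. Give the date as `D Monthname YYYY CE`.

Counting from JDN 2299161 = 15 Oct 1582 gives an offset of 262544 days.

11 August 2301 CE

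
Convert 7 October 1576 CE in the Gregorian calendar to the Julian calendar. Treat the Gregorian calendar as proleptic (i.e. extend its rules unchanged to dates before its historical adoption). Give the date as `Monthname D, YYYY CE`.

September 27, 1576 CE

The Julian–Gregorian offset here is 10 days (Julian trailing).
7 October 1576 Gregorian − 10 days → 27 September 1576 Julian.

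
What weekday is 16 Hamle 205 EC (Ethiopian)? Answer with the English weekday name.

Saturday

Equivalently 10 July 213 Gregorian, JDN 1799047.
JDN 1799047 mod 7 = 5, and JDN 0 was a Monday, so this is a Saturday.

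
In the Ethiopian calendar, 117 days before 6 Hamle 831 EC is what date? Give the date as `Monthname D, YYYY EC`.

Megabit 9, 831 EC

The starting date is JDN 2027683; 2027683 − 117 = 2027566.
JDN 2027566 corresponds to Megabit 9, 831 EC.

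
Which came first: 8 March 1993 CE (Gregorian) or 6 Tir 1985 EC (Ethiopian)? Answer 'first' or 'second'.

second

First date → JDN 2449055; second date → JDN 2449002.
JDN 2449002 < JDN 2449055, so the second date is earlier.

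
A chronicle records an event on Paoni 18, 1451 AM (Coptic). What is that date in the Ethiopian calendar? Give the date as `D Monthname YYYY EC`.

Both dates share Julian Day Number 2354929; in the Ethiopian calendar that is 18 Sene 1727 EC.

18 Sene 1727 EC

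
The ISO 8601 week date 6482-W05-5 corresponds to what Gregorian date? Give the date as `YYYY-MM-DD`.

ISO week 1 of 6482 is the week containing the first Thursday of 6482.
Week 5, day 5 (Friday) lands on 6482-01-30.

6482-01-30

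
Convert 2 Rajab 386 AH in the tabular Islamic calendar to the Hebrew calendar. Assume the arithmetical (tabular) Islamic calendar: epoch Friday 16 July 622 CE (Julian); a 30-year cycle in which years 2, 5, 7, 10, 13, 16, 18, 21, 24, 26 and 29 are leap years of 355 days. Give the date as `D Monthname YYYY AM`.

Julian Day Number of the source date = 2085049.
Converting JDN 2085049 to the Hebrew calendar gives 2 Av 4756 AM.

2 Av 4756 AM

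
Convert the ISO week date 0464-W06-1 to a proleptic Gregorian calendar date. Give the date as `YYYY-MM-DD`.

0464-02-04

ISO week 1 of 464 is the week containing the first Thursday of 464.
Week 6, day 1 (Monday) lands on 0464-02-04.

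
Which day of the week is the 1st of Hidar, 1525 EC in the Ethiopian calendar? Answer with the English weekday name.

In the proleptic Gregorian calendar this is 7 November 1532 (JDN 2280922).
JDN 2280922 mod 7 = 0, and JDN 0 was a Monday, so this is a Monday.

Monday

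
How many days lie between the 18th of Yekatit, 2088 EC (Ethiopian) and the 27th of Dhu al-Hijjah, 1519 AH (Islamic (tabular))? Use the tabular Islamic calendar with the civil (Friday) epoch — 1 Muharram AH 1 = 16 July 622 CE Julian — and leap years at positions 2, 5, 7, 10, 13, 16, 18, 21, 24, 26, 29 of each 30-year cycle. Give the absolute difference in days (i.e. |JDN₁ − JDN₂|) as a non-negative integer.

JDN of the first date = 2486665.
JDN of the second date = 2486720.
|2486720 − 2486665| = 55.

55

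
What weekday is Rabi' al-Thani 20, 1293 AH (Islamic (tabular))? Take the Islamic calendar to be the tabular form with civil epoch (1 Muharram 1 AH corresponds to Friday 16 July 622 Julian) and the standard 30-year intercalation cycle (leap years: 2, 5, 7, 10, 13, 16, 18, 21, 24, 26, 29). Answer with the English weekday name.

Monday

In the Gregorian calendar this is 15 May 1876 (JDN 2406390).
2406390 ≡ 0 (mod 7); counting from Monday = 0 gives Monday.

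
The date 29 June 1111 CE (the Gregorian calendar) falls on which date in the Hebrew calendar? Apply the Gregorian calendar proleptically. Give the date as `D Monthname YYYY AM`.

14 Tammuz 4871 AM

Both dates share Julian Day Number 2127023; in the Hebrew calendar that is 14 Tammuz 4871 AM.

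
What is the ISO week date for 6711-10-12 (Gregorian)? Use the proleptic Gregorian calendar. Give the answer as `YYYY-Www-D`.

The weekday is Thursday (ISO weekday 4).
That Thursday belongs to ISO week 41 of ISO year 6711.

6711-W41-4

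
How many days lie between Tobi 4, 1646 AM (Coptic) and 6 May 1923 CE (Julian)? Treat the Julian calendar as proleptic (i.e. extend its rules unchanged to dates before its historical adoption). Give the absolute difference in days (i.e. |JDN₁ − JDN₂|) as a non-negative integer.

2430

JDN of the first date = 2425989.
JDN of the second date = 2423559.
|2423559 − 2425989| = 2430.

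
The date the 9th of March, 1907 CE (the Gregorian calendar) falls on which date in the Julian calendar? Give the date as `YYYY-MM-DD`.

At this point the Julian calendar is 13 days behind the Gregorian.
9 March 1907 Gregorian − 13 days → 24 February 1907 Julian.

1907-02-24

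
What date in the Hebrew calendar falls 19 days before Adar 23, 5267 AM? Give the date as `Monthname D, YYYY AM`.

Counting 19 days back from JDN 2271555 reaches JDN 2271536, which is Adar 4, 5267 AM.

Adar 4, 5267 AM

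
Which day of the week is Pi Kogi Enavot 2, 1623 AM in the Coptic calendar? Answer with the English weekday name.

In the Gregorian calendar this is 7 September 1907 (JDN 2417826).
JDN 2417826 mod 7 = 5, and JDN 0 was a Monday, so this is a Saturday.

Saturday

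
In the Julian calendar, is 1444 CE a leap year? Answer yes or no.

yes

1444 mod 4 = 0, so it is a leap year in the Julian calendar.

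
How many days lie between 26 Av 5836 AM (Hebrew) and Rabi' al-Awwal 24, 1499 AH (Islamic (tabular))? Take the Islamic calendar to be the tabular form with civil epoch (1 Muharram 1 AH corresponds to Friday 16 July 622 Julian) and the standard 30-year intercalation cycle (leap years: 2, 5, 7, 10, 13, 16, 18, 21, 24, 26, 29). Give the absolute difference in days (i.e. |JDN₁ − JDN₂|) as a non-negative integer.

First date → JDN 2479541; second date → JDN 2479363.
The interval is |2479541 − 2479363| = 178 days.

178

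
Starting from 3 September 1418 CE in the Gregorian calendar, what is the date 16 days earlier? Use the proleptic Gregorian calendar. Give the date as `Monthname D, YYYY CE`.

Counting 16 days back from JDN 2239219 reaches JDN 2239203, which is August 18, 1418 CE.

August 18, 1418 CE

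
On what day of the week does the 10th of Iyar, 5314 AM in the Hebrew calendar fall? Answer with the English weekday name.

Thursday

Equivalently 22 April 1554 Gregorian, JDN 2288758.
Since JDN mod 7 = 3 (0 = Monday), the day is Thursday.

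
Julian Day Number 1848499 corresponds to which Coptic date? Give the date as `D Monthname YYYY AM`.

4 Koiak 65 AM

The proleptic Gregorian equivalent of JDN 1848499 is 1 December 348.
In the Coptic calendar that day is 4 Koiak 65 AM.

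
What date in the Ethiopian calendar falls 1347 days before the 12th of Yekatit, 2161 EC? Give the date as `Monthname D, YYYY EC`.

JDN of the 12th of Yekatit, 2161 EC = 2513322.
2513322 − 1347 = 2511975.
JDN 2511975 in the Ethiopian calendar is Sene 6, 2157 EC.

Sene 6, 2157 EC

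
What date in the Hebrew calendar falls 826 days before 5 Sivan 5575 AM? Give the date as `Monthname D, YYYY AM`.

Counting 826 days back from JDN 2384138 reaches JDN 2383312, which is Adar II 7, 5573 AM.

Adar II 7, 5573 AM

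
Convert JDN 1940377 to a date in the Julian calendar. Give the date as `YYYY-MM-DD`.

The proleptic Gregorian equivalent of JDN 1940377 is 21 June 600.
In the Julian calendar that day is 0600-06-18.

0600-06-18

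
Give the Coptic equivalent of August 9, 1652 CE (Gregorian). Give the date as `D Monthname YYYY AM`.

6 Mesori 1368 AM

Both dates share Julian Day Number 2324662; in the Coptic calendar that is 6 Mesori 1368 AM.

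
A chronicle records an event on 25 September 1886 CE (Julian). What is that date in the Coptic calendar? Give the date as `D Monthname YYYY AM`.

28 Thout 1603 AM

Both dates share Julian Day Number 2410187; in the Coptic calendar that is 28 Thout 1603 AM.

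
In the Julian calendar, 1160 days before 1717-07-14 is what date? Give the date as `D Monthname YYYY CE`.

JDN of 1717-07-14 = 2348387.
2348387 − 1160 = 2347227.
JDN 2347227 in the Julian calendar is 11 May 1714 CE.

11 May 1714 CE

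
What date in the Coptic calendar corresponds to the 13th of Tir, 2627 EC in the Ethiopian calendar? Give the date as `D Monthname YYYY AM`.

Julian Day Number of the source date = 2683499.
Converting JDN 2683499 to the Coptic calendar gives 13 Tobi 2351 AM.

13 Tobi 2351 AM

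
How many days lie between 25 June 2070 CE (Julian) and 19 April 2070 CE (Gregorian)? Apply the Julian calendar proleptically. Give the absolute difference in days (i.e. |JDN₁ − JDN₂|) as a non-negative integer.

80

First date → JDN 2477301; second date → JDN 2477221.
The interval is |2477301 − 2477221| = 80 days.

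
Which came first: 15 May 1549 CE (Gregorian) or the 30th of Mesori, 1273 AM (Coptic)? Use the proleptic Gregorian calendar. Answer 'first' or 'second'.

The two dates have Julian Day Numbers 2286955 and 2289987 respectively.
Since 2286955 < 2289987, the first date comes first.

first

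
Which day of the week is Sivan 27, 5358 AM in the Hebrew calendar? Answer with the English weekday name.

Wednesday

Equivalently 1 July 1598 Gregorian, JDN 2304899.
2304899 ≡ 2 (mod 7); counting from Monday = 0 gives Wednesday.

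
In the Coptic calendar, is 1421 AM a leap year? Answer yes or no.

1421 mod 4 = 1; in the Coptic calendar a year is leap when year mod 4 = 3, so it is a common year.

no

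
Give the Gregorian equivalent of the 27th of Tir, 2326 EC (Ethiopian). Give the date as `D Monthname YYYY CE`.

Both dates share Julian Day Number 2573573; in the Gregorian calendar that is 7 February 2334 CE.

7 February 2334 CE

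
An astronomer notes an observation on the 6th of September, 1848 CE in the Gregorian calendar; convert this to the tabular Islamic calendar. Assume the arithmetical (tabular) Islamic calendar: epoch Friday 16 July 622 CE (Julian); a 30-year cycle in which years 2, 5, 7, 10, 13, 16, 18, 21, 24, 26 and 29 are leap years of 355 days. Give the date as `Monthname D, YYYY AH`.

Shawwal 7, 1264 AH

Both dates share Julian Day Number 2396277; in the tabular Islamic calendar that is 7 Shawwal 1264 AH.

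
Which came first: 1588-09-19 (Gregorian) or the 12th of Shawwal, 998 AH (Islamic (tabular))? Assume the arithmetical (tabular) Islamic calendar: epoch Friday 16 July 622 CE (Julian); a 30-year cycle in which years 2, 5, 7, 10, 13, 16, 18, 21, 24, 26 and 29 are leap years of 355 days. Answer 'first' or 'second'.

The two dates have Julian Day Numbers 2301327 and 2302021 respectively.
Since 2301327 < 2302021, the first date comes first.

first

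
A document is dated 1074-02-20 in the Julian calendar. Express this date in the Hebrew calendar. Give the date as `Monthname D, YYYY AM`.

The source date corresponds to 26 February 1074 in the proleptic Gregorian calendar (JDN 2113387).
That day falls on 20 Adar I 4834 AM in the Hebrew calendar.

Adar I 20, 4834 AM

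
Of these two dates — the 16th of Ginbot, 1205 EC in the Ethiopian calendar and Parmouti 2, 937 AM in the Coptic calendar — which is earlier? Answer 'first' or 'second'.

The two dates have Julian Day Numbers 2164237 and 2167115 respectively.
Since 2164237 < 2167115, the first date comes first.

first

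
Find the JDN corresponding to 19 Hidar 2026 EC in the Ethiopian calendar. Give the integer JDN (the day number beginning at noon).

Equivalently 28 November 2033 (Gregorian).
JDN 2299161 is 15 October 1582 CE (Gregorian); the target day is +164769 days from there, so JDN = 2463930.

2463930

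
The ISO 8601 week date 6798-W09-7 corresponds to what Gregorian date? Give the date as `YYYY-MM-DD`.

ISO week 1 of 6798 is the week containing the first Thursday of 6798.
Week 9, day 7 (Sunday) lands on 6798-03-01.

6798-03-01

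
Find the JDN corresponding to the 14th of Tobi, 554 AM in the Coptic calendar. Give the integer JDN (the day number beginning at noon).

2027146

In the proleptic Gregorian calendar the same day is 13 January 838.
JDN 2400001 is 17 November 1858 CE (Gregorian), MJD 0; the target day is −372855 days from there, so JDN = 2027146.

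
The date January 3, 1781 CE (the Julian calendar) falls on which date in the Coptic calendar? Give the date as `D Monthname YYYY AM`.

Julian Day Number of the source date = 2371571.
Converting JDN 2371571 to the Coptic calendar gives 8 Tobi 1497 AM.

8 Tobi 1497 AM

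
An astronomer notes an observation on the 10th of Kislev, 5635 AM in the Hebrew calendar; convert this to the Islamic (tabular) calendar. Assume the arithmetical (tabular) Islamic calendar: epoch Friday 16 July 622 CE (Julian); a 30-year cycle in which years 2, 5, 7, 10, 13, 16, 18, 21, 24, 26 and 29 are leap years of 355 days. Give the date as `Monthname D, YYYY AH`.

Shawwal 9, 1291 AH

Both dates share Julian Day Number 2405847; in the tabular Islamic calendar that is 9 Shawwal 1291 AH.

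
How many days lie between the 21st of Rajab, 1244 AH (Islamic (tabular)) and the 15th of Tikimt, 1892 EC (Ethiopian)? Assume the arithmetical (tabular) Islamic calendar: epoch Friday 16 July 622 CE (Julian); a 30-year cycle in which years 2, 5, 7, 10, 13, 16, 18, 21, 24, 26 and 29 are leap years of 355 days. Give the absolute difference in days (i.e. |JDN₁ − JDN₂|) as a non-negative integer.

25838

First date → JDN 2389115; second date → JDN 2414953.
The interval is |2389115 − 2414953| = 25838 days.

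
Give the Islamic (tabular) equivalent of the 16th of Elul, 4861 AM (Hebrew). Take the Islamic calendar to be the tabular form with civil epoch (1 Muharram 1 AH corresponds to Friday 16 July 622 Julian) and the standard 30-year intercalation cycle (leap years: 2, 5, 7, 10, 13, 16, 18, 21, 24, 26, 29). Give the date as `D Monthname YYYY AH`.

14 Shawwal 494 AH

Julian Day Number of the source date = 2123422.
Converting JDN 2123422 to the tabular Islamic calendar gives 14 Shawwal 494 AH.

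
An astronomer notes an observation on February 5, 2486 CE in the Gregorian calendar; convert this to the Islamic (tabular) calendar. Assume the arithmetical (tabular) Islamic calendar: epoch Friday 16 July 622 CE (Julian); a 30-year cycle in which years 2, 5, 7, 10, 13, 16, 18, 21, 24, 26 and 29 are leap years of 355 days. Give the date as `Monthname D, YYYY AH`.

Both dates share Julian Day Number 2629089; in the tabular Islamic calendar that is 30 Ramadan 1921 AH.

Ramadan 30, 1921 AH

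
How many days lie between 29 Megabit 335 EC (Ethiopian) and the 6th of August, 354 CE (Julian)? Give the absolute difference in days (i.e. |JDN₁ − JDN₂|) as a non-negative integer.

4152

First date → JDN 1846422; second date → JDN 1850574.
The interval is |1846422 − 1850574| = 4152 days.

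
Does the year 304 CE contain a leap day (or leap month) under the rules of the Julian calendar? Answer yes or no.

yes

304 mod 4 = 0, so it is a leap year in the Julian calendar.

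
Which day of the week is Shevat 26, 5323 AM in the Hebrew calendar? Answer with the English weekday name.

Wednesday

Equivalently 30 January 1563 Gregorian, JDN 2291963.
JDN 2291963 mod 7 = 2, and JDN 0 was a Monday, so this is a Wednesday.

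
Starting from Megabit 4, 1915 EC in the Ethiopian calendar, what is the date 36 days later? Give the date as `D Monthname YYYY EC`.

10 Miyazya 1915 EC

The starting date is JDN 2423492; 2423492 + 36 = 2423528.
JDN 2423528 corresponds to 10 Miyazya 1915 EC.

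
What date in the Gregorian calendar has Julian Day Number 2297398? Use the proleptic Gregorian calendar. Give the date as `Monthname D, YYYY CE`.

JDN 2451545 is 1 Jan 2000; 2297398 is −154147 days from there.

December 17, 1577 CE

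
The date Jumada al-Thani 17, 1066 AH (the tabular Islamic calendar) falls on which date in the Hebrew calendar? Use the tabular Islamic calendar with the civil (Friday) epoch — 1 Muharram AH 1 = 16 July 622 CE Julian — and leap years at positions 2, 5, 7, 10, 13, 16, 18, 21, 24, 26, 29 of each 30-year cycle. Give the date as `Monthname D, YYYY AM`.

Nisan 18, 5416 AM

Both dates share Julian Day Number 2326004; in the Hebrew calendar that is 18 Nisan 5416 AM.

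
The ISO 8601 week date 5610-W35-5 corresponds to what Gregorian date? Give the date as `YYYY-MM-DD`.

5610-09-03

ISO week 1 of 5610 is the week containing the first Thursday of 5610.
Week 35, day 5 (Friday) lands on 5610-09-03.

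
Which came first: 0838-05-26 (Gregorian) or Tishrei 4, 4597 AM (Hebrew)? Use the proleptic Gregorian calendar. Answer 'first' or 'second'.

Converting both to JDN: 2027279 vs 2026669; the smaller is the second.

second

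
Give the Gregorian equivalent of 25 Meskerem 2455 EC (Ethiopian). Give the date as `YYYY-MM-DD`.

Julian Day Number of the source date = 2620568.
Converting JDN 2620568 to the Gregorian calendar gives 8 October 2462 CE.

2462-10-08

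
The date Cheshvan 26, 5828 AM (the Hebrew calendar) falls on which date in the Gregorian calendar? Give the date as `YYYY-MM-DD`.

Julian Day Number of the source date = 2476324.
Converting JDN 2476324 to the Gregorian calendar gives 4 November 2067 CE.

2067-11-04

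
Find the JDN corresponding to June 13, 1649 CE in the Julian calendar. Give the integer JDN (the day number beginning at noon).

2323519

In the Gregorian calendar the same day is 23 June 1649.
JDN 2400001 is 17 November 1858 CE (Gregorian), MJD 0; the target day is −76482 days from there, so JDN = 2323519.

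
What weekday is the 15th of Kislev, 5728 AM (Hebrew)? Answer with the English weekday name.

Sunday

Equivalently 17 December 1967 Gregorian, JDN 2439842.
2439842 ≡ 6 (mod 7); counting from Monday = 0 gives Sunday.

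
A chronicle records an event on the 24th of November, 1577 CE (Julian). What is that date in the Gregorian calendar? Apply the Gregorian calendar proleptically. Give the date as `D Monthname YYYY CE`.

The Julian–Gregorian offset here is 10 days (Julian trailing).
24 November 1577 Julian + 10 days → 4 December 1577 Gregorian.

4 December 1577 CE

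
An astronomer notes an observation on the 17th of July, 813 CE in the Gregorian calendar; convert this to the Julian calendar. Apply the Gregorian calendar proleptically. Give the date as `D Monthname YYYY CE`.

13 July 813 CE

At this point the Julian calendar is 4 days behind the Gregorian.
17 July 813 Gregorian − 4 days → 13 July 813 Julian.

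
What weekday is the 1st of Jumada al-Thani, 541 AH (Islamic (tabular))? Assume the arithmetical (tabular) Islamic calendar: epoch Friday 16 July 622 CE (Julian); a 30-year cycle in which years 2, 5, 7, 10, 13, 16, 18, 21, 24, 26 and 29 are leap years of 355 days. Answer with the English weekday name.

This is JDN 2139946 (15 November 1146 Gregorian).
Since JDN mod 7 = 4 (0 = Monday), the day is Friday.

Friday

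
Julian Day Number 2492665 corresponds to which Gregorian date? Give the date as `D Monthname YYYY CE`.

1 August 2112 CE

JDN 2451545 is 1 Jan 2000; 2492665 is +41120 days from there.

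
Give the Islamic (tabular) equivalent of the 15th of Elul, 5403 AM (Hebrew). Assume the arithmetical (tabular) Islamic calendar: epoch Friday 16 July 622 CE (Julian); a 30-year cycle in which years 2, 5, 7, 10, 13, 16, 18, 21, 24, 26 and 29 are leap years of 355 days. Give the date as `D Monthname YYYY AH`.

Both dates share Julian Day Number 2321395; in the tabular Islamic calendar that is 14 Jumada al-Thani 1053 AH.

14 Jumada al-Thani 1053 AH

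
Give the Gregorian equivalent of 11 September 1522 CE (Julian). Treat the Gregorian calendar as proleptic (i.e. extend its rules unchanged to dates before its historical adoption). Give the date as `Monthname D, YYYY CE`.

The Julian–Gregorian offset here is 10 days (Julian trailing).
11 September 1522 Julian + 10 days → 21 September 1522 Gregorian.

September 21, 1522 CE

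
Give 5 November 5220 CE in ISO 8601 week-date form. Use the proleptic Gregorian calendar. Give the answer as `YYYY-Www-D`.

5220-W45-4

The weekday is Thursday (ISO weekday 4).
That Thursday belongs to ISO week 45 of ISO year 5220.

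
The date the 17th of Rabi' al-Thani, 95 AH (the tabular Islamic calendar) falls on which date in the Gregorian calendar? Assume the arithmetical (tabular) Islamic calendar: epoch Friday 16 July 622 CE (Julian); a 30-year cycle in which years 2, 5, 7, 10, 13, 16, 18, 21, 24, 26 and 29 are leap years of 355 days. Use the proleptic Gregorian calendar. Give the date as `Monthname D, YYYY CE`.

Both dates share Julian Day Number 1981855; in the Gregorian calendar that is 13 January 714 CE.

January 13, 714 CE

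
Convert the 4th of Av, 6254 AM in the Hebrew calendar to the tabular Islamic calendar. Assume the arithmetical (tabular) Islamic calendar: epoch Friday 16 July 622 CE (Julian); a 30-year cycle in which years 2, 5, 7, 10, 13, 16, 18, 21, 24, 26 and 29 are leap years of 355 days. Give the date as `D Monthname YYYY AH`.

3 Rajab 1930 AH

Julian Day Number of the source date = 2632192.
Converting JDN 2632192 to the tabular Islamic calendar gives 3 Rajab 1930 AH.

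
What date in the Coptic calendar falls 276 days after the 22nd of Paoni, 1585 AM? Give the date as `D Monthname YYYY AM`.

The starting date is JDN 2403877; 2403877 + 276 = 2404153.
JDN 2404153 corresponds to 23 Paremhat 1586 AM.

23 Paremhat 1586 AM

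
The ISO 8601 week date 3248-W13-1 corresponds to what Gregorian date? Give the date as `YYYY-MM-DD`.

3248-03-23

ISO week 1 of 3248 is the week containing the first Thursday of 3248.
Week 13, day 1 (Monday) lands on 3248-03-23.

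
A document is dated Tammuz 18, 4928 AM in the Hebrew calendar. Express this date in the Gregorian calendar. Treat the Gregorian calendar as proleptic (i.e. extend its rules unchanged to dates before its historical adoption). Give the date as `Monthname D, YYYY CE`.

July 3, 1168 CE

Julian Day Number of the source date = 2147847.
Converting JDN 2147847 to the Gregorian calendar gives 3 July 1168 CE.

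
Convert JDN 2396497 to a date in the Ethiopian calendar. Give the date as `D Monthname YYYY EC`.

The Gregorian equivalent of JDN 2396497 is 14 April 1849.
In the Ethiopian calendar that day is 7 Miyazya 1841 EC.

7 Miyazya 1841 EC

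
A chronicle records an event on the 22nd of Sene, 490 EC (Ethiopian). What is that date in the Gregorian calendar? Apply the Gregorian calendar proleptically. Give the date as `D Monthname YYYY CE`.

Both dates share Julian Day Number 1903119; in the Gregorian calendar that is 17 June 498 CE.

17 June 498 CE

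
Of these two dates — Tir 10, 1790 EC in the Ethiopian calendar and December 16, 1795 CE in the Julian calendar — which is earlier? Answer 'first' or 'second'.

second

The two dates have Julian Day Numbers 2377782 and 2377031 respectively.
Since 2377031 < 2377782, the second date comes first.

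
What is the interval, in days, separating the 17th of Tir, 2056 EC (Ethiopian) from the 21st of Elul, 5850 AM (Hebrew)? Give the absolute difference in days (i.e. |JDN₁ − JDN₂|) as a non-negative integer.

9730

First date → JDN 2474946; second date → JDN 2484676.
The interval is |2474946 − 2484676| = 9730 days.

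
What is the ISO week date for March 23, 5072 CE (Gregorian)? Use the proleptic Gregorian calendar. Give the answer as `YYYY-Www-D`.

The weekday is Saturday (ISO weekday 6).
That Saturday belongs to ISO week 12 of ISO year 5072.

5072-W12-6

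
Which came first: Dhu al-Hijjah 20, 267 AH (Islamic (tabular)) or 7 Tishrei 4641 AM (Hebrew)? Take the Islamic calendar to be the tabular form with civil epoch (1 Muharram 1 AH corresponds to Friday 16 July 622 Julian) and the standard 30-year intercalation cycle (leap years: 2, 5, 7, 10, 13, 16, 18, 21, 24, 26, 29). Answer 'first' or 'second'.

First date → JDN 2043046; second date → JDN 2042735.
JDN 2042735 < JDN 2043046, so the second date is earlier.

second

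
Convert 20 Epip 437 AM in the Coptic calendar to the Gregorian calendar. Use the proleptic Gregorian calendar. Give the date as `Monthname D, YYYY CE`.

July 18, 721 CE

Both dates share Julian Day Number 1984598; in the Gregorian calendar that is 18 July 721 CE.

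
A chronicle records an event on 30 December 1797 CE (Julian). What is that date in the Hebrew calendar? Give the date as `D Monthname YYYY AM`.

22 Tevet 5558 AM

Julian Day Number of the source date = 2377776.
Converting JDN 2377776 to the Hebrew calendar gives 22 Tevet 5558 AM.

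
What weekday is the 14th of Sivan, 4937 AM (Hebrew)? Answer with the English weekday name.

Equivalently 21 May 1177 Gregorian, JDN 2151091.
JDN 2151091 mod 7 = 5, and JDN 0 was a Monday, so this is a Saturday.

Saturday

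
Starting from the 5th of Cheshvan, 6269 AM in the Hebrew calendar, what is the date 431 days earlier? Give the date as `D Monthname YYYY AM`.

Counting 431 days back from JDN 2637392 reaches JDN 2636961, which is 18 Elul 6267 AM.

18 Elul 6267 AM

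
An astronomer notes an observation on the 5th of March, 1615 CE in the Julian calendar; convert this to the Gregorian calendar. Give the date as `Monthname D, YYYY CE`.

The Julian–Gregorian offset here is 10 days (Julian trailing).
5 March 1615 Julian + 10 days → 15 March 1615 Gregorian.

March 15, 1615 CE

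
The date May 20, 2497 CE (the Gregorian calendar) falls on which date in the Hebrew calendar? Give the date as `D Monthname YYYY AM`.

17 Iyar 6257 AM

Both dates share Julian Day Number 2633211; in the Hebrew calendar that is 17 Iyar 6257 AM.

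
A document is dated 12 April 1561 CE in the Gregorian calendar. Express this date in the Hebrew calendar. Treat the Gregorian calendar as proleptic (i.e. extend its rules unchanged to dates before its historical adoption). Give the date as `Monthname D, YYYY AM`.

Nisan 16, 5321 AM

Julian Day Number of the source date = 2291305.
Converting JDN 2291305 to the Hebrew calendar gives 16 Nisan 5321 AM.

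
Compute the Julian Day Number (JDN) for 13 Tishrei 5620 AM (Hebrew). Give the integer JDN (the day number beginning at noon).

In the Gregorian calendar the same day is 11 October 1859.
JDN 2299161 is 15 October 1582 CE (Gregorian); the target day is +101168 days from there, so JDN = 2400329.

2400329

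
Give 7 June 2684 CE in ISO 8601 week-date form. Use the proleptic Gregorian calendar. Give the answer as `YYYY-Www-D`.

2684-W23-6

The weekday is Saturday (ISO weekday 6).
That Saturday belongs to ISO week 23 of ISO year 2684.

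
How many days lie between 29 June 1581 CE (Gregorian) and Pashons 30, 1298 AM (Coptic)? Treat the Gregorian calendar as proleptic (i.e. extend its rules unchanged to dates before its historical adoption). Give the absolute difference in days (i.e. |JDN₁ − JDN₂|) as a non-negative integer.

340

First date → JDN 2298688; second date → JDN 2299028.
The interval is |2298688 − 2299028| = 340 days.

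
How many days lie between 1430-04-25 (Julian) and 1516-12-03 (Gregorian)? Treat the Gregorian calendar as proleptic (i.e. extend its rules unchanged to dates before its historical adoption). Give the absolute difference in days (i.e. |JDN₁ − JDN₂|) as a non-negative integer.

First date → JDN 2243480; second date → JDN 2275104.
The interval is |2243480 − 2275104| = 31624 days.

31624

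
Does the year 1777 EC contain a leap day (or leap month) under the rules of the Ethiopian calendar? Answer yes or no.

1777 mod 4 = 1; in the Ethiopian calendar a year is leap when year mod 4 = 3, so it is a common year.

no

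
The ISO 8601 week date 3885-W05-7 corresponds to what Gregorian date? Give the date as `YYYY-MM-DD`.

ISO week 1 of 3885 is the week containing the first Thursday of 3885.
Week 5, day 7 (Sunday) lands on 3885-02-01.

3885-02-01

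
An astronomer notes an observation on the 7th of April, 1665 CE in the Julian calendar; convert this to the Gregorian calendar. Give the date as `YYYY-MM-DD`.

1665-04-17

At this point the Julian calendar is 10 days behind the Gregorian.
7 April 1665 Julian + 10 days → 17 April 1665 Gregorian.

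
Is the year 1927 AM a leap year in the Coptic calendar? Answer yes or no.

1927 mod 4 = 3; in the Coptic calendar a year is leap when year mod 4 = 3, so it is a leap year.

yes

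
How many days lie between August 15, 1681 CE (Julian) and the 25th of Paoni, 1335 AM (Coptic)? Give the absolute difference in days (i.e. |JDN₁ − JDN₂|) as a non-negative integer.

First date → JDN 2335270; second date → JDN 2312567.
The interval is |2335270 − 2312567| = 22703 days.

22703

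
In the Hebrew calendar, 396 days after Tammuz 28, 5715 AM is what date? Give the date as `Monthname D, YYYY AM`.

Counting 396 days forward from JDN 2435307 reaches JDN 2435703, which is Elul 10, 5716 AM.

Elul 10, 5716 AM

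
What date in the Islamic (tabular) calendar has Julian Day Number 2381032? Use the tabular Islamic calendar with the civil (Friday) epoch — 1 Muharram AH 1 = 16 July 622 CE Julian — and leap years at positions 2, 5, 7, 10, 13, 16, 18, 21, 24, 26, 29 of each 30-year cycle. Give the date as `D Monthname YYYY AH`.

30 Ramadan 1221 AH

JDN 2381032 is 11 December 1806 in the Gregorian calendar.
In the tabular Islamic calendar that day is 30 Ramadan 1221 AH.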